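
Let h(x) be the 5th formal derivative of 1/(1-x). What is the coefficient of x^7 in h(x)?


Differentiating 5 times: d^5/dx^5 [1/(1-x)] = 5!/(1-x)^6.
The expansion 1/(1-x)^6 = sum_{k>=0} C(k+5, 5) x^k, so the coefficient of x^n in 5!/(1-x)^6 is 5! * C(n+5, 5).
For n = 7: 120 * C(12, 5) = 120 * 792 = 95040

95040


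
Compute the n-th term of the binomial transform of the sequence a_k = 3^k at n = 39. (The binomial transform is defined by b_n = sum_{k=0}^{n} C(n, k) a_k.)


With a_k = 3^k, b_n = sum_{k=0}^{n} C(n, k) 3^k = (1 + 3)^n by the binomial theorem.
For n = 39: (1 + 3)^39 = 4^39 = 302231454903657293676544.

302231454903657293676544


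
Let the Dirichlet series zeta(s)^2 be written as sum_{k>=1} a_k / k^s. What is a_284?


The Dirichlet convolution of the constant function 1 with itself gives (1 * 1)(k) = sum_{d | k} 1 = d(k), the number of positive divisors of k.
Since zeta(s) = sum_{k>=1} 1/k^s, we have zeta(s)^2 = sum_{k>=1} d(k)/k^s, so a_k = d(k).
For k = 284: the divisors are 1, 2, 4, 71, 142, 284.
Count = 6.

6


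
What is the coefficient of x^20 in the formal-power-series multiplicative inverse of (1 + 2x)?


The inverse is 1/(1 + 2x). Apply the geometric identity 1/(1 - y) = sum_{k>=0} y^k with y = -2x:
1/(1 + 2x) = sum_{k>=0} (-2)^k x^k.
So the coefficient of x^20 is (-2)^20 = 1048576.

1048576


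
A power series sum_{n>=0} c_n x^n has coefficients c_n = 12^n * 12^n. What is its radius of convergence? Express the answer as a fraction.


By the root test (Cauchy-Hadamard), the radius is R = 1 / limsup_n |c_n|^(1/n).
Here |c_n|^(1/n) = (12^n * 12^n)^(1/n) = 12 * 12 = 144 for all n.
So R = 1/144 = 1/144.

1/144


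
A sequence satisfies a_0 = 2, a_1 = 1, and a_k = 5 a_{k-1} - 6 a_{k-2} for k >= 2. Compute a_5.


The characteristic equation is t^2 - 5 t + 6 = 0, with roots r_1 = 2 and r_2 = 3 (so c_1 = r_1 + r_2, c_2 = -r_1 r_2 as required).
One can use the closed form a_n = A r_1^n + B r_2^n, but direct iteration is more reliable:
a_0 = 2, a_1 = 1, a_2 = -7, a_3 = -41, a_4 = -163, a_5 = -569.
So a_5 = -569.

-569


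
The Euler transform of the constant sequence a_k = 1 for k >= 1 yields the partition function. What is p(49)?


The Euler transform converts the sequence a_k = 1 into the number of integer partitions.
Using the recurrence or dynamic programming:
p(49) = 173525

173525


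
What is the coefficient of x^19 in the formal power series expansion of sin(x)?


The Maclaurin series is sin(t) = sum_{k>=0} (-1)^k t^(2k+1) / (2k+1)!, so substituting t = x, only odd powers of x are nonzero, with coefficient of x^(2k+1) equal to (-1)^k / (2k+1)!.
Write 19 = 2*9 + 1, giving the coefficient (-1)^9 / 19! = -1/121645100408832000 = -1/121645100408832000.

-1/121645100408832000


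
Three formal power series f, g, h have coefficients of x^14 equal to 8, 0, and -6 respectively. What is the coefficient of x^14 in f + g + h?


Series addition is componentwise:
8 + 0 + -6
= 2

2


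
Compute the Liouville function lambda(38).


The Liouville function is lambda(k) = (-1)^Omega(k), where Omega(k) counts the prime factors of k with multiplicity.
Factoring: 38 = 2 * 19, so Omega(38) = 2.
lambda(38) = (-1)^2 = 1.

1


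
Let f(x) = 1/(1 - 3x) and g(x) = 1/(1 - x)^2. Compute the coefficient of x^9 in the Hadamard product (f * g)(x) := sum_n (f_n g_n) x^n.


f has coefficients f_k = 3^k. For g = 1/(1 - x)^2 the coefficient is g_k = C(k + 1, 1) = k + 1. The Hadamard coefficient is (f * g)_k = 3^k * (k + 1).
For k = 9: 3^9 * 10 = 19683 * 10 = 196830.

196830


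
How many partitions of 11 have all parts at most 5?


Using the generating function (1-x)^(-1)(1-x^2)^(-1)...(1-x^5)^(-1),
the coefficient of x^11 counts these restricted partitions.
Result = 37

37


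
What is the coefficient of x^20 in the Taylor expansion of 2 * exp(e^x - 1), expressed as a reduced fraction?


exp(e^x - 1) = sum_{k>=0} Bell_k x^k / k!, where Bell_k is the k-th Bell number.
So the coefficient of x^20 is 2 * Bell_20 / 20!.
Computing: Bell_20 = 51724158235372 and 20! = 2432902008176640000, giving
2 * 51724158235372/2432902008176640000 = 263898766507/6206382673920000.

263898766507/6206382673920000


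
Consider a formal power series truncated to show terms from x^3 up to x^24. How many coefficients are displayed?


From x^3 to x^24 inclusive, the count is 24 - 3 + 1 = 22.

22


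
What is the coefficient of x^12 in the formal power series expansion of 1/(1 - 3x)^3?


The general identity 1/(1 - c x)^r = sum_{k>=0} c^k C(k + r - 1, r - 1) x^k follows by substituting y = c x into 1/(1 - y)^r = sum_{k>=0} C(k + r - 1, r - 1) y^k.
For c = 3, r = 3, k = 12:
3^12 * C(14, 2) = 531441 * 91 = 48361131.

48361131


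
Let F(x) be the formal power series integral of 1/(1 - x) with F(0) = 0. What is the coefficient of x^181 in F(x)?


1/(1 - x) = sum_{k>=0} x^k. Integrating termwise and using F(0) = 0 gives
F(x) = sum_{k>=0} x^(k+1) / (k+1) = sum_{m>=1} x^m / m = -ln(1 - x).
So the coefficient of x^181 is 1/181 = 1/181.

1/181


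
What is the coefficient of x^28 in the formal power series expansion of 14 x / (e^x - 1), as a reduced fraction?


The exponential generating function for Bernoulli numbers is
x / (e^x - 1) = sum_{k>=0} B_k x^k / k!.
So the coefficient of x^28 in 14 x / (e^x - 1) is 14 B_28 / 28!.
Computing: B_28 = -23749461029/870, 28! = 304888344611713860501504000000, giving
14 * -23749461029/870 / 304888344611713860501504000000 = -3392780147/2706661834818276108533760000000.

-3392780147/2706661834818276108533760000000


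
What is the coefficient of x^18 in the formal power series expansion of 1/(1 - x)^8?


The negative binomial / multiset identity is
1/(1 - x)^r = sum_{k>=0} C(k + r - 1, r - 1) x^k.
Here r = 8 and k = 18, so the coefficient is
C(18 + 7, 7) = C(25, 7)
= 480700

480700


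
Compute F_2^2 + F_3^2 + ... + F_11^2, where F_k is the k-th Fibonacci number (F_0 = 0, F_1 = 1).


There is a standard identity sum_{k=0}^{N} F_k^2 = F_N * F_{N+1} (proved inductively from the telescoping relation F_k^2 = F_k F_{k+1} - F_{k-1} F_k). Then
sum_{k=2}^{11} F_k^2 = F_11 F_12 - F_1 F_2.
Computing: F_11 = 89, F_12 = 144, F_1 = 1, F_2 = 1.
Sum = 89 * 144 - 1 * 1 = 12815.

12815


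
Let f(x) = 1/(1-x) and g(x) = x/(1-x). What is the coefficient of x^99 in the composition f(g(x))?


First simplify the composition: f(g(x)) = 1/(1 - x/(1-x)) = (1-x)/((1-x) - x) = (1-x)/(1-2x).
Now extract the coefficient. Write (1-x)/(1-2x) = 1/(1-2x) - x/(1-2x).
The coefficient of x^n in 1/(1-2x) is 2^n, and in x/(1-2x) is 2^(n-1) (for n >= 1).
So the coefficient of x^99 is 2^99 - 2^98 = 633825300114114700748351602688 - 316912650057057350374175801344 = 316912650057057350374175801344.

316912650057057350374175801344


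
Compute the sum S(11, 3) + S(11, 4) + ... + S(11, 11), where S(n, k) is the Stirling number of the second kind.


By definition, S(n, k) counts partitions of an n-set into exactly k nonempty blocks.
Computing row n = 11 for k = 3..11:
S(11, k): 28501, 145750, 246730, 179487, 63987, 11880, 1155, 55, 1
Sum = 677546.

677546


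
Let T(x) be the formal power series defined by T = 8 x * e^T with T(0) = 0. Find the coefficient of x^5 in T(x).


Apply the Lagrange inversion formula: if T = 8 x * phi(T) with phi(t) = e^t, then
[x^n] T = 8^n * (1/n) [t^(n-1)] phi(t)^n = 8^n * (1/n) [t^(n-1)] e^(n t) = 8^n * (1/n) * n^(n-1) / (n-1)! = 8^n * n^(n-1) / n!.
When c = 1 this is the Cayley count of rooted labeled trees on n vertices, divided by n!.
For n = 5: 8^5 * 5^4 / 5! = 32768 * 625/120 = 512000/3.

512000/3


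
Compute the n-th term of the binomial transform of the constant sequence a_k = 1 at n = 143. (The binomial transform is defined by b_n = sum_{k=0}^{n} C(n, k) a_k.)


With a_k = 1 for all k, b_n = sum_{k=0}^{n} C(n, k) = 2^n by the binomial theorem.
For n = 143: 2^143 = 11150372599265311570767859136324180752990208.

11150372599265311570767859136324180752990208


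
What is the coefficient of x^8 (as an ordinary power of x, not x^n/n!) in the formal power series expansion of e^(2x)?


The exponential series is e^y = sum_{k>=0} y^k / k!. Substituting y = 2x gives
e^(2x) = sum_{k>=0} 2^k x^k / k!.
So the coefficient of x^n is a^n/n! with a = 2, n = 8:
2^8 / 8! = 256/40320 = 2/315

2/315


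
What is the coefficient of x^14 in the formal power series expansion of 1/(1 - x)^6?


The negative binomial / multiset identity is
1/(1 - x)^r = sum_{k>=0} C(k + r - 1, r - 1) x^k.
Here r = 6 and k = 14, so the coefficient is
C(14 + 5, 5) = C(19, 5)
= 11628

11628


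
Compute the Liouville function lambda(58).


The Liouville function is lambda(k) = (-1)^Omega(k), where Omega(k) counts the prime factors of k with multiplicity.
Factoring: 58 = 2 * 29, so Omega(58) = 2.
lambda(58) = (-1)^2 = 1.

1


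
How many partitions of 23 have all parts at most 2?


Using the generating function (1-x)^(-1)(1-x^2)^(-1),
the coefficient of x^23 counts these restricted partitions.
Result = 12

12


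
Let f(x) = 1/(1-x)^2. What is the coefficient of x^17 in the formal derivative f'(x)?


Differentiate: d/dx [ 1/(1-x)^r ] = r / (1-x)^(r+1).
Here r = 2, so f'(x) = 2 / (1-x)^3.
The expansion of 1/(1-x)^(r+1) has coefficient of x^n equal to C(n+r, r).
So the coefficient of x^17 in f'(x) is
2 * C(19, 2) = 2 * 171 = 342

342


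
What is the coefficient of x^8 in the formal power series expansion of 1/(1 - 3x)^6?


The general identity 1/(1 - c x)^r = sum_{k>=0} c^k C(k + r - 1, r - 1) x^k follows by substituting y = c x into 1/(1 - y)^r = sum_{k>=0} C(k + r - 1, r - 1) y^k.
For c = 3, r = 6, k = 8:
3^8 * C(13, 5) = 6561 * 1287 = 8444007.

8444007


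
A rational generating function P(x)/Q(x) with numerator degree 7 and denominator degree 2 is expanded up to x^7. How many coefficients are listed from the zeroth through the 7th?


Expanding up to x^7 gives the coefficients for x^0, x^1, ..., x^7.
That is 7 + 1 = 8 coefficients in total.

8


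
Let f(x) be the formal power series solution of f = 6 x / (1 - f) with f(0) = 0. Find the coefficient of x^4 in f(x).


Apply Lagrange inversion: f = 6 x * phi(f) with phi(t) = 1/(1 - t), so
[x^n] f = 6^n * (1/n) [t^(n-1)] phi(t)^n = 6^n * (1/n) [t^(n-1)] (1 - t)^(-n) = 6^n * (1/n) C(2n - 2, n - 1) = 6^n * C_{n-1}.
For n = 4: C_3 = C(6, 3) / 4 = 20/4 = 5.
With the 6^4 = 1296 factor, the coefficient is 1296 * 5 = 6480.

6480


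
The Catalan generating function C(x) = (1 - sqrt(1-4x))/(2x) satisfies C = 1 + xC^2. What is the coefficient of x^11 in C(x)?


Substituting x -> x scales the n-th coefficient by 1, so [x^11] C(x) = C_11.
C_11 = C(2*11, 11)/(12) = 705432/12 = 58786.
= 58786.

58786


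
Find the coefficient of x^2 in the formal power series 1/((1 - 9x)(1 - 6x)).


By partial fractions or Cauchy convolution:
The coefficient equals sum_{k=0}^{2} 9^k * 6^(2-k).
= 171

171


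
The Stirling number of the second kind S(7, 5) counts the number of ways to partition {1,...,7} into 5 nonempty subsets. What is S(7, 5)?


Using the explicit formula S(n,k) = (1/k!) sum_{j=0}^{k} (-1)^(k-j) C(k,j) j^n:
S(7, 5) = 140
Equivalently, S(n,k) is n! times the coefficient of x^n in the EGF (e^x - 1)^k / k!.

140


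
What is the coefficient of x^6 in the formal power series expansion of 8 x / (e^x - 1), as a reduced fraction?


The exponential generating function for Bernoulli numbers is
x / (e^x - 1) = sum_{k>=0} B_k x^k / k!.
So the coefficient of x^6 in 8 x / (e^x - 1) is 8 B_6 / 6!.
Computing: B_6 = 1/42, 6! = 720, giving
8 * 1/42 / 720 = 1/3780.

1/3780


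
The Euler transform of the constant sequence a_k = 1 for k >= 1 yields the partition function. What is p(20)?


The Euler transform converts the sequence a_k = 1 into the number of integer partitions.
Using the recurrence or dynamic programming:
p(20) = 627

627


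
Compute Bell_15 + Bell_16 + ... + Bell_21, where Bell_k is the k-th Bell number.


Recall Bell_k counts set partitions of a k-set (with Bell_0 = 1 by convention).
Bell_15 through Bell_21: 1382958545, 10480142147, 82864869804, 682076806159, 5832742205057, 51724158235372, 474869816156751
Sum = 1382958545 + 10480142147 + 82864869804 + 682076806159 + 5832742205057 + 51724158235372 + 474869816156751 = 533203521373835.

533203521373835


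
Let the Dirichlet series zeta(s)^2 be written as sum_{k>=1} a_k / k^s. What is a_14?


The Dirichlet convolution of the constant function 1 with itself gives (1 * 1)(k) = sum_{d | k} 1 = d(k), the number of positive divisors of k.
Since zeta(s) = sum_{k>=1} 1/k^s, we have zeta(s)^2 = sum_{k>=1} d(k)/k^s, so a_k = d(k).
For k = 14: the divisors are 1, 2, 7, 14.
Count = 4.

4


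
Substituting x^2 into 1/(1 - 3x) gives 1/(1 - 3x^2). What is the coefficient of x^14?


The coefficient of x^(2m) in 1/(1 - 3x^2) is 3^m.
With n = 14 = 2*7, the coefficient is 3^7 = 2187.

2187


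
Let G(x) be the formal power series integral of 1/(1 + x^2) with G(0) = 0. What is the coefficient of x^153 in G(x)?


1/(1 + x^2) = sum_{j>=0} (-1)^j x^(2j). Integrating termwise with G(0) = 0:
G(x) = sum_{j>=0} (-1)^j x^(2j+1) / (2j+1) = arctan(x).
Only odd powers are nonzero. For x^153 write 153 = 2*76 + 1, giving
(-1)^76 / 153 = 1/153 = 1/153.

1/153


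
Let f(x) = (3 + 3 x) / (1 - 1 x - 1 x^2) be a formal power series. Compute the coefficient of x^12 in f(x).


Write f(x) = sum_{k>=0} a_k x^k. Multiplying both sides by 1 - 1 x - 1 x^2 gives
(1 - 1 x - 1 x^2) sum_{k>=0} a_k x^k = 3 + 3 x.
Matching coefficients:
 x^0: a_0 = 3
 x^1: a_1 - 1 a_0 = 3  =>  a_1 = 1*3 + 3 = 6
 x^k (k >= 2): a_k = 1 a_{k-1} + 1 a_{k-2}.
Iterating: a_2 = 9, a_3 = 15, a_4 = 24, a_5 = 39, a_6 = 63, a_7 = 102, a_8 = 165, a_9 = 267, a_10 = 432, a_11 = 699, a_12 = 1131.
So the coefficient of x^12 is 1131.

1131


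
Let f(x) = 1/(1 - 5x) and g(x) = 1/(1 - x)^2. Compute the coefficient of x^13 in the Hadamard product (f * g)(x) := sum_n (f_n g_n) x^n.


f has coefficients f_k = 5^k. For g = 1/(1 - x)^2 the coefficient is g_k = C(k + 1, 1) = k + 1. The Hadamard coefficient is (f * g)_k = 5^k * (k + 1).
For k = 13: 5^13 * 14 = 1220703125 * 14 = 17089843750.

17089843750


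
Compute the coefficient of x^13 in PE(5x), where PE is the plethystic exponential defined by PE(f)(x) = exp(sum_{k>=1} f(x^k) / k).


With f(x) = 5x, the exponent is sum_{k>=1} 5 x^k / k = 5 * (-ln(1 - x)). Exponentiating:
PE(5x) = exp(-5 ln(1 - x)) = 1/(1 - x)^5.
By the negative binomial expansion, [x^n] 1/(1 - x)^5 = C(n + 4, 4).
For n = 13: C(17, 4) = 2380.

2380


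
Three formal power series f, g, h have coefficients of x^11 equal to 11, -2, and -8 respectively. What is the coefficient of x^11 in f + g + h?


Series addition is componentwise:
11 + -2 + -8
= 1

1


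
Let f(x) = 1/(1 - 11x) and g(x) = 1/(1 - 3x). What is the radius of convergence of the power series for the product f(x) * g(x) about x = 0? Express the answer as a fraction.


The radius of 1/(1 - 11x) is 1/11 (nearest singularity at x = 1/11), and the radius of 1/(1 - 3x) is 1/3.
The product f(x)*g(x) = 1/((1 - 11x)(1 - 3x)) has singularities at both 1/11 and 1/3, so its radius of convergence is the distance to the nearest one:
min(1/11, 1/3) = 1/11.

1/11


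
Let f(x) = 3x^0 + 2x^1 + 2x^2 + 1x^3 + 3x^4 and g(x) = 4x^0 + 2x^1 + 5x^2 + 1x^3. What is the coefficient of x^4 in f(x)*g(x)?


Cauchy product at x^4:
2*1 + 2*5 + 1*2 + 3*4
= 26

26


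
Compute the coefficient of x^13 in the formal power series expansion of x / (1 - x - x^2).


Let f(x) = sum_{k>=0} a_k x^k. Multiplying f(x) * (1 - x - x^2) = x and matching coefficients gives a_0 = 0, a_1 = 1, and a_k = a_{k-1} + a_{k-2} for k >= 2. These are the Fibonacci numbers F_k.
Iterating from F_0 = 0, F_1 = 1:
F_0=0, F_1=1, F_2=1, F_3=2, F_4=3, F_5=5, F_6=8, F_7=13, F_8=21, F_9=34, ...
F_13 = 233.

233


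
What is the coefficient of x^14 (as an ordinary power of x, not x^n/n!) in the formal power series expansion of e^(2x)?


The exponential series is e^y = sum_{k>=0} y^k / k!. Substituting y = 2x gives
e^(2x) = sum_{k>=0} 2^k x^k / k!.
So the coefficient of x^n is a^n/n! with a = 2, n = 14:
2^14 / 14! = 16384/87178291200 = 8/42567525

8/42567525


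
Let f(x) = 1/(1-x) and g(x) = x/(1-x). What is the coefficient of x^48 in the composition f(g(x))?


First simplify the composition: f(g(x)) = 1/(1 - x/(1-x)) = (1-x)/((1-x) - x) = (1-x)/(1-2x).
Now extract the coefficient. Write (1-x)/(1-2x) = 1/(1-2x) - x/(1-2x).
The coefficient of x^n in 1/(1-2x) is 2^n, and in x/(1-2x) is 2^(n-1) (for n >= 1).
So the coefficient of x^48 is 2^48 - 2^47 = 281474976710656 - 140737488355328 = 140737488355328.

140737488355328


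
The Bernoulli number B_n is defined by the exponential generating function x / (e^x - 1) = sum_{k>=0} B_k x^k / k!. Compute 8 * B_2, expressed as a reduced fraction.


Bernoulli numbers can also be computed recursively via B_0 = 1 and sum_{j=0}^{m} C(m+1, j) B_j = 0 for m >= 1. Odd-index Bernoulli numbers vanish for k >= 3.
Computing B_2 = 1/6, so 8 * B_2 = 8 * 1/6 = 4/3.

4/3


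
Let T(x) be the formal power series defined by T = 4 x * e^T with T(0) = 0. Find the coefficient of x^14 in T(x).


Apply the Lagrange inversion formula: if T = 4 x * phi(T) with phi(t) = e^t, then
[x^n] T = 4^n * (1/n) [t^(n-1)] phi(t)^n = 4^n * (1/n) [t^(n-1)] e^(n t) = 4^n * (1/n) * n^(n-1) / (n-1)! = 4^n * n^(n-1) / n!.
When c = 1 this is the Cayley count of rooted labeled trees on n vertices, divided by n!.
For n = 14: 4^14 * 14^13 / 14! = 268435456 * 793714773254144/87178291200 = 2123138423672799232/868725.

2123138423672799232/868725


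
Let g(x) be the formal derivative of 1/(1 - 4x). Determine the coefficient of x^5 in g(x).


Differentiate termwise: d/dx sum_{k>=0} 4^k x^k = sum_{k>=1} k 4^k x^(k-1) = sum_{j>=0} (j+1) 4^(j+1) x^j.
Equivalently, d/dx [1/(1 - 4x)] = 4/(1 - 4x)^2.
For j = 5: 6 * 4^6 = 6 * 4096 = 24576.

24576


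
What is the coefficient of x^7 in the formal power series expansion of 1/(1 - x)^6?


The expansion 1/(1 - x)^r = sum_{k>=0} C(k + r - 1, r - 1) x^k follows from the multiset / negative-binomial theorem (or from repeated differentiation of the geometric series).
For r = 6 and k = 7:
C(12, 5) = 479001600 / (120 * 5040) = 792.

792


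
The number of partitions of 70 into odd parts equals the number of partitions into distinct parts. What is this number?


Computing partitions of 70 into odd parts (1, 3, 5, ...):
Using the generating function prod_{k>=0} 1/(1-x^(2k+1)),
the count is 29927

29927


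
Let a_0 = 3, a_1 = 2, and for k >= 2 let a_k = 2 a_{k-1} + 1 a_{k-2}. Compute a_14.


Iterating the recurrence forward:
a_0 = 3
a_1 = 2
a_2 = 2*2 + 1*3 = 7
a_3 = 2*7 + 1*2 = 16
a_4 = 2*16 + 1*7 = 39
a_5 = 2*39 + 1*16 = 94
a_6 = 2*94 + 1*39 = 227
a_7 = 2*227 + 1*94 = 548
a_8 = 2*548 + 1*227 = 1323
a_9 = 2*1323 + 1*548 = 3194
a_10 = 2*3194 + 1*1323 = 7711
a_11 = 2*7711 + 1*3194 = 18616
a_12 = 2*18616 + 1*7711 = 44943
a_13 = 2*44943 + 1*18616 = 108502
a_14 = 2*108502 + 1*44943 = 261947
So a_14 = 261947.

261947


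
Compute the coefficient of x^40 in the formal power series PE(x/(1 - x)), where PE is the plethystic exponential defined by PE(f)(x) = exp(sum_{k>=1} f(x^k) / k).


For f(x) = x/(1 - x) we have
sum_{k>=1} f(x^k) / k = sum_{k>=1} (1/k) * x^k / (1 - x^k) = sum_{k, m >= 1} x^(k m) / k,
which after exponentiating simplifies to
PE(x/(1 - x)) = prod_{k>=1} 1 / (1 - x^k).
This is the generating function for the partition function p(n), so the coefficient of x^40 is p(40).
Computing p(40) by dynamic programming over parts 1, 2, ..., 40: p(40) = 37338.

37338


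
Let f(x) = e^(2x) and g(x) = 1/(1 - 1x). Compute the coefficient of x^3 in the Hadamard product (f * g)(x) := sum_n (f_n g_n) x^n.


Expanding: f_k = 2^k/k! (from e^(2x)) and g_k = 1^k (from 1/(1 - 1x)). So the Hadamard coefficient (f * g)_k = 2^k 1^k / k! = (2)^k / k!.
For k = 3: 2^3/3! = 8/6 = 4/3.

4/3


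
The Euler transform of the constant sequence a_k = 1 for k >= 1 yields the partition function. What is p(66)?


The Euler transform converts the sequence a_k = 1 into the number of integer partitions.
Using the recurrence or dynamic programming:
p(66) = 2323520

2323520


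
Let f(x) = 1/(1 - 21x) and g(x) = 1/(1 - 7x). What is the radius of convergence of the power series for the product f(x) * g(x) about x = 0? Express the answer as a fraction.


The radius of 1/(1 - 21x) is 1/21 (nearest singularity at x = 1/21), and the radius of 1/(1 - 7x) is 1/7.
The product f(x)*g(x) = 1/((1 - 21x)(1 - 7x)) has singularities at both 1/21 and 1/7, so its radius of convergence is the distance to the nearest one:
min(1/21, 1/7) = 1/21.

1/21


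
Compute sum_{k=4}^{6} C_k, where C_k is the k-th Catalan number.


C_4 through C_6: 14, 42, 132
Sum = 14 + 42 + 132
= 188

188


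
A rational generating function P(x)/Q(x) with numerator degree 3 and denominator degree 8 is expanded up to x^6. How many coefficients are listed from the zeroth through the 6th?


Expanding up to x^6 gives the coefficients for x^0, x^1, ..., x^6.
That is 6 + 1 = 7 coefficients in total.

7


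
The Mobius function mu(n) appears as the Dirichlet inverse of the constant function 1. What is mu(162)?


162 has a squared prime factor, so mu(162) = 0.
Factorization reveals a repeated prime.

0


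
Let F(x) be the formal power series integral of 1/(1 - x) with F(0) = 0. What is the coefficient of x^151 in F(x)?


1/(1 - x) = sum_{k>=0} x^k. Integrating termwise and using F(0) = 0 gives
F(x) = sum_{k>=0} x^(k+1) / (k+1) = sum_{m>=1} x^m / m = -ln(1 - x).
So the coefficient of x^151 is 1/151 = 1/151.

1/151


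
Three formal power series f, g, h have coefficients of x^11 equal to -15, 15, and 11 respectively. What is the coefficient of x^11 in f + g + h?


Series addition is componentwise:
-15 + 15 + 11
= 11

11


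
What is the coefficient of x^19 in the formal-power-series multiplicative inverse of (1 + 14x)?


The inverse is 1/(1 + 14x). Apply the geometric identity 1/(1 - y) = sum_{k>=0} y^k with y = -14x:
1/(1 + 14x) = sum_{k>=0} (-14)^k x^k.
So the coefficient of x^19 is (-14)^19 = -5976303958948914397184.

-5976303958948914397184


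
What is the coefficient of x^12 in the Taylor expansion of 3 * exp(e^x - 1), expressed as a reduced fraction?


exp(e^x - 1) = sum_{k>=0} Bell_k x^k / k!, where Bell_k is the k-th Bell number.
So the coefficient of x^12 is 3 * Bell_12 / 12!.
Computing: Bell_12 = 4213597 and 12! = 479001600, giving
3 * 4213597/479001600 = 4213597/159667200.

4213597/159667200


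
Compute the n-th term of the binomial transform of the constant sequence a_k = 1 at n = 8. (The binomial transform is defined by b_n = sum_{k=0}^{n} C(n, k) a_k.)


With a_k = 1 for all k, b_n = sum_{k=0}^{n} C(n, k) = 2^n by the binomial theorem.
For n = 8: 2^8 = 256.

256


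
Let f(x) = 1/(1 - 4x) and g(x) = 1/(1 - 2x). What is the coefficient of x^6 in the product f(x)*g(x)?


The coefficient of x^n in f*g is the Cauchy product: sum_{k=0}^{n} a^k * b^(n-k).
With a=4, b=2, n=6:
sum_{k=0}^{6} 4^k * 2^(6-k)
= 8128

8128


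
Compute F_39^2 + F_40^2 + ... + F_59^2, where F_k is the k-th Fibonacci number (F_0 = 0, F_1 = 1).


There is a standard identity sum_{k=0}^{N} F_k^2 = F_N * F_{N+1} (proved inductively from the telescoping relation F_k^2 = F_k F_{k+1} - F_{k-1} F_k). Then
sum_{k=39}^{59} F_k^2 = F_59 F_60 - F_38 F_39.
Computing: F_59 = 956722026041, F_60 = 1548008755920, F_38 = 39088169, F_39 = 63245986.
Sum = 956722026041 * 1548008755920 - 39088169 * 63245986 = 1481014070820820463573086.

1481014070820820463573086


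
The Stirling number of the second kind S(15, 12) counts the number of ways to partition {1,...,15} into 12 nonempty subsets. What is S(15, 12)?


Using the explicit formula S(n,k) = (1/k!) sum_{j=0}^{k} (-1)^(k-j) C(k,j) j^n:
S(15, 12) = 106470
Equivalently, S(n,k) is n! times the coefficient of x^n in the EGF (e^x - 1)^k / k!.

106470


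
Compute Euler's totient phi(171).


phi(n) counts integers in [1, n] coprime to n. Using the multiplicative formula phi(n) = n * prod_{p | n} (1 - 1/p):
171 = 3^2 * 19, so
phi(171) = 171 * (1 - 1/3) * (1 - 1/19) = 108.

108


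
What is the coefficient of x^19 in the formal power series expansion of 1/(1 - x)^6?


The negative binomial / multiset identity is
1/(1 - x)^r = sum_{k>=0} C(k + r - 1, r - 1) x^k.
Here r = 6 and k = 19, so the coefficient is
C(19 + 5, 5) = C(24, 5)
= 42504

42504


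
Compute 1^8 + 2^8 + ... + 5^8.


This power sum has a closed form given by Faulhaber's formula
sum_{k=1}^{m} k^p = (1 / (p + 1)) * sum_{j=0}^{p} C(p + 1, j) B_j m^(p + 1 - j),
but for small m direct computation is fastest:
1 + 256 + 6561 + 65536 + 390625 = 462979.

462979


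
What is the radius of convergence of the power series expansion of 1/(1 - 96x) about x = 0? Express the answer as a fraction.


Expanding 1/(1 - 96x) = sum_{k>=0} 96^k x^k, the series converges when |96x| < 1, i.e., |x| < 1/96.
So the radius of convergence is 1/96 = 1/96.

1/96


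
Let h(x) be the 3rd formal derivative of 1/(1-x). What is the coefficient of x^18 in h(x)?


Differentiating 3 times: d^3/dx^3 [1/(1-x)] = 3!/(1-x)^4.
The expansion 1/(1-x)^4 = sum_{k>=0} C(k+3, 3) x^k, so the coefficient of x^n in 3!/(1-x)^4 is 3! * C(n+3, 3).
For n = 18: 6 * C(21, 3) = 6 * 1330 = 7980

7980


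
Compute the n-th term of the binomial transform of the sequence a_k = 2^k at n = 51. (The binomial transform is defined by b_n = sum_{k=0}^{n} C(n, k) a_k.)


With a_k = 2^k, b_n = sum_{k=0}^{n} C(n, k) 2^k = (1 + 2)^n by the binomial theorem.
For n = 51: (1 + 2)^51 = 3^51 = 2153693963075557766310747.

2153693963075557766310747


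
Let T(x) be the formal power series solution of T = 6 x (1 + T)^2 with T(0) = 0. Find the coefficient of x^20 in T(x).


Apply the Lagrange inversion formula: if T = 6 x * phi(T) with phi(t) = (1 + t)^2, then [x^n] T = 6^n * (1/n) [t^(n-1)] phi(t)^n = 6^n * (1/n) [t^(n-1)] (1 + t)^(2n) = 6^n * (1/n) C(2n, n-1).
Using the identity C(2n, n-1) = C(2n, n) * n / (n+1), the unscaled factor equals C(2n, n) / (n+1) = C_n, the n-th Catalan number.
For n = 20: C_20 = C(40, 20) / 21 = 137846528820/21 = 6564120420.
With the 6^20 = 3656158440062976 factor, the coefficient is 3656158440062976 * 6564120420 = 23999464275172726847569920.

23999464275172726847569920


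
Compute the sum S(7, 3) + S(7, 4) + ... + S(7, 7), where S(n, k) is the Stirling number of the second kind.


By definition, S(n, k) counts partitions of an n-set into exactly k nonempty blocks.
Computing row n = 7 for k = 3..7:
S(7, k): 301, 350, 140, 21, 1
Sum = 813.

813


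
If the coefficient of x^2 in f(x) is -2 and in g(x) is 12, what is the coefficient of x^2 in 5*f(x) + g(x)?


Scalar multiplication scales coefficients: 5 * -2 = -10.
Then add the g coefficient: -10 + 12
= 2

2


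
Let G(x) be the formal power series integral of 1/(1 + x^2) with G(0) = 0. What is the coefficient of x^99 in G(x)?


1/(1 + x^2) = sum_{j>=0} (-1)^j x^(2j). Integrating termwise with G(0) = 0:
G(x) = sum_{j>=0} (-1)^j x^(2j+1) / (2j+1) = arctan(x).
Only odd powers are nonzero. For x^99 write 99 = 2*49 + 1, giving
(-1)^49 / 99 = -1/99 = -1/99.

-1/99


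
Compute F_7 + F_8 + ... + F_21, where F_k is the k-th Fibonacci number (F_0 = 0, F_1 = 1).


Use the identity sum_{k=0}^{N} F_k = F_{N+2} - 1 (which follows from F_{k+2} - F_{k+1} = F_k). Then
sum_{k=7}^{21} F_k = (F_{23} - 1) - (F_{8} - 1) = F_{23} - F_{8}.
Computing: F_{23} = 28657, F_{8} = 21, so
Sum = 28657 - 21 = 28636.

28636


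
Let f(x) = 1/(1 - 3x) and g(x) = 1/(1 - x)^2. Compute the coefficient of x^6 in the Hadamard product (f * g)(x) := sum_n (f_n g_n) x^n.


f has coefficients f_k = 3^k. For g = 1/(1 - x)^2 the coefficient is g_k = C(k + 1, 1) = k + 1. The Hadamard coefficient is (f * g)_k = 3^k * (k + 1).
For k = 6: 3^6 * 7 = 729 * 7 = 5103.

5103


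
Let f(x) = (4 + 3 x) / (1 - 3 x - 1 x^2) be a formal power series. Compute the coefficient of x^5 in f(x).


Write f(x) = sum_{k>=0} a_k x^k. Multiplying both sides by 1 - 3 x - 1 x^2 gives
(1 - 3 x - 1 x^2) sum_{k>=0} a_k x^k = 4 + 3 x.
Matching coefficients:
 x^0: a_0 = 4
 x^1: a_1 - 3 a_0 = 3  =>  a_1 = 3*4 + 3 = 15
 x^k (k >= 2): a_k = 3 a_{k-1} + 1 a_{k-2}.
Iterating: a_2 = 49, a_3 = 162, a_4 = 535, a_5 = 1767.
So the coefficient of x^5 is 1767.

1767


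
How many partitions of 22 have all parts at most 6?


Using the generating function (1-x)^(-1)(1-x^2)^(-1)...(1-x^6)^(-1),
the coefficient of x^22 counts these restricted partitions.
Result = 391

391


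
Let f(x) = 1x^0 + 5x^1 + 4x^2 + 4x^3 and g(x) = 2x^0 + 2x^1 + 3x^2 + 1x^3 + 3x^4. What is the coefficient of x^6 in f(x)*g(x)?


Cauchy product at x^6:
4*3 + 4*1
= 16

16


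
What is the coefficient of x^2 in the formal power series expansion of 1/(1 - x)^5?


The expansion 1/(1 - x)^r = sum_{k>=0} C(k + r - 1, r - 1) x^k follows from the multiset / negative-binomial theorem (or from repeated differentiation of the geometric series).
For r = 5 and k = 2:
C(6, 4) = 720 / (24 * 2) = 15.

15


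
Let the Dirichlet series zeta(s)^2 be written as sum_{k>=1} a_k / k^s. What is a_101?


The Dirichlet convolution of the constant function 1 with itself gives (1 * 1)(k) = sum_{d | k} 1 = d(k), the number of positive divisors of k.
Since zeta(s) = sum_{k>=1} 1/k^s, we have zeta(s)^2 = sum_{k>=1} d(k)/k^s, so a_k = d(k).
For k = 101: the divisors are 1, 101.
Count = 2.

2


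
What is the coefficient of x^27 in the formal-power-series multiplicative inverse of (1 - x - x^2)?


Let the inverse be f(x) = sum_{k>=0} a_k x^k. From f(x) * (1 - x - x^2) = 1 and matching coefficients:
 x^0: a_0 = 1.
 x^1: a_1 - a_0 = 0, so a_1 = 1.
 x^k (k >= 2): a_k - a_{k-1} - a_{k-2} = 0, i.e. a_k = a_{k-1} + a_{k-2}.
This is the Fibonacci-type recurrence shifted so that a_0 = a_1 = 1.
Iterating: a_0=1, a_1=1, a_2=2, a_3=3, a_4=5, a_5=8, a_6=13, a_7=21, a_8=34, a_9=55, ...
a_27 = 317811.

317811


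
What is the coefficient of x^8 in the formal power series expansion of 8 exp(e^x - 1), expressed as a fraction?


exp(e^x - 1) is the exponential generating function for the Bell numbers Bell_k: exp(e^x - 1) = sum_{k>=0} Bell_k x^k / k!.
So the coefficient of x^8 in 8 exp(e^x - 1) is 8 Bell_8 / 8!.
Computing: Bell_8 = 4140 and 8! = 40320, giving
8 * 4140/40320 = 23/28.

23/28


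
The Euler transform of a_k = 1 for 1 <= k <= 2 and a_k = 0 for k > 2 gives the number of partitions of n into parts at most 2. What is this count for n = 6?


Partitions of 6 into parts at most 2:
Using generating function (1-x)^(-1)(1-x^2)^(-1),
the coefficient of x^6 = 4

4


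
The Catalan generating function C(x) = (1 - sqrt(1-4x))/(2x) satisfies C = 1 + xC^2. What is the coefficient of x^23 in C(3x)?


Substituting x -> 3x scales the n-th coefficient by 3^n, so [x^23] C(3x) = 3^23 * C_23.
C_23 = C(2*23, 23)/(24) = 8233430727600/24 = 343059613650.
So 3^23 * 343059613650 = 94143178827 * 343059613650 = 32296722556173480188550.

32296722556173480188550


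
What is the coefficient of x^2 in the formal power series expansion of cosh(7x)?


The Maclaurin series is cosh(t) = sum_{m>=0} t^(2m) / (2m)!, so substituting t = 7x, only even powers of x are nonzero, with coefficient of x^(2m) equal to 7^(2m) / (2m)!.
For x^2 the coefficient is 7^2/2! = 49/2 = 49/2.

49/2


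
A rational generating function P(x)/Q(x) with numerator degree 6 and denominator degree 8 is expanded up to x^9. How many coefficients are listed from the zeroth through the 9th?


Expanding up to x^9 gives the coefficients for x^0, x^1, ..., x^9.
That is 9 + 1 = 10 coefficients in total.

10


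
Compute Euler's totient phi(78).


phi(n) counts integers in [1, n] coprime to n. Using the multiplicative formula phi(n) = n * prod_{p | n} (1 - 1/p):
78 = 2 * 3 * 13, so
phi(78) = 78 * (1 - 1/2) * (1 - 1/3) * (1 - 1/13) = 24.

24


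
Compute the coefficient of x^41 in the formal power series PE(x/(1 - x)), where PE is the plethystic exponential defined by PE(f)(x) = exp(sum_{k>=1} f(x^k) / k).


For f(x) = x/(1 - x) we have
sum_{k>=1} f(x^k) / k = sum_{k>=1} (1/k) * x^k / (1 - x^k) = sum_{k, m >= 1} x^(k m) / k,
which after exponentiating simplifies to
PE(x/(1 - x)) = prod_{k>=1} 1 / (1 - x^k).
This is the generating function for the partition function p(n), so the coefficient of x^41 is p(41).
Computing p(41) by dynamic programming over parts 1, 2, ..., 41: p(41) = 44583.

44583


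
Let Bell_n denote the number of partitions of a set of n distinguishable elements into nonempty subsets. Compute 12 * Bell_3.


Bell_3 can be computed from the Bell triangle or from Dobinski's identity Bell_n = (1/e) * sum_{k>=0} k^n / k!.
Computing Bell_3 = 5.
Then 12 * 5 = 60.

60


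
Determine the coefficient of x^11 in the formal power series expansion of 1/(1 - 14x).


The geometric series identity gives 1/(1 - c x) = sum_{k>=0} c^k x^k, so the coefficient of x^k is c^k.
Here c = 14 and k = 11.
Computing: 14^11 = 4049565169664

4049565169664


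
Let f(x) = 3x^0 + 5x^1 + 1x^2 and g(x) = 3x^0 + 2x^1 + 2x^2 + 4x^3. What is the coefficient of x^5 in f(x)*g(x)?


Cauchy product at x^5:
1*4
= 4

4


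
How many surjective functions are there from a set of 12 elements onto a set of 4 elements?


By inclusion-exclusion on which target elements are missed, the number of surjections from an n-set onto a k-set is
surj(n, k) = sum_{j=0}^{k} (-1)^j C(k, j) (k - j)^n.
Equivalently surj(n, k) = k! * S(n, k), where S(n, k) is the Stirling number of the second kind.
For n = 12, k = 4:
S(12, 4) = 611501, so
surj = 4! * 611501 = 24 * 611501 = 14676024.

14676024


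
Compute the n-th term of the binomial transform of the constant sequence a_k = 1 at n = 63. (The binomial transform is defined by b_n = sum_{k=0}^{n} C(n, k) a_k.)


With a_k = 1 for all k, b_n = sum_{k=0}^{n} C(n, k) = 2^n by the binomial theorem.
For n = 63: 2^63 = 9223372036854775808.

9223372036854775808


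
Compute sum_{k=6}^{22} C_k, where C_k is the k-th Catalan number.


C_6 through C_22: 132, 429, 1430, 4862, 16796, 58786, 208012, 742900, 2674440, 9694845, 35357670, 129644790, 477638700, 1767263190, 6564120420, 24466267020, 91482563640
Sum = 132 + 429 + 1430 + 4862 + 16796 + 58786 + 208012 + 742900 + 2674440 + 9694845 + 35357670 + 129644790 + 477638700 + 1767263190 + 6564120420 + 24466267020 + 91482563640
= 124936258062

124936258062


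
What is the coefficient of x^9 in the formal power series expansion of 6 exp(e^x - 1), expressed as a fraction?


exp(e^x - 1) is the exponential generating function for the Bell numbers Bell_k: exp(e^x - 1) = sum_{k>=0} Bell_k x^k / k!.
So the coefficient of x^9 in 6 exp(e^x - 1) is 6 Bell_9 / 9!.
Computing: Bell_9 = 21147 and 9! = 362880, giving
6 * 21147/362880 = 1007/2880.

1007/2880


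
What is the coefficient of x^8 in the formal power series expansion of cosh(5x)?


The Maclaurin series is cosh(t) = sum_{m>=0} t^(2m) / (2m)!, so substituting t = 5x, only even powers of x are nonzero, with coefficient of x^(2m) equal to 5^(2m) / (2m)!.
For x^8 the coefficient is 5^8/8! = 390625/40320 = 78125/8064.

78125/8064


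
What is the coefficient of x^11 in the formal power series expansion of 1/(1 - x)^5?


The negative binomial / multiset identity is
1/(1 - x)^r = sum_{k>=0} C(k + r - 1, r - 1) x^k.
Here r = 5 and k = 11, so the coefficient is
C(11 + 4, 4) = C(15, 4)
= 1365

1365


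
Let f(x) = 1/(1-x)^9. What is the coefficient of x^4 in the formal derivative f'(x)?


Differentiate: d/dx [ 1/(1-x)^r ] = r / (1-x)^(r+1).
Here r = 9, so f'(x) = 9 / (1-x)^10.
The expansion of 1/(1-x)^(r+1) has coefficient of x^n equal to C(n+r, r).
So the coefficient of x^4 in f'(x) is
9 * C(13, 9) = 9 * 715 = 6435

6435


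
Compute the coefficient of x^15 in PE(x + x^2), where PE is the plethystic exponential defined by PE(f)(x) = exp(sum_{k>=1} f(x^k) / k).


With f(x) = x + x^2, the exponent is sum_{k>=1} (x^k + x^(2k)) / k = -ln(1 - x) - ln(1 - x^2). Exponentiating:
PE(x + x^2) = 1 / ((1 - x)(1 - x^2)).
This is the generating function for partitions of n into parts of size 1 or 2. The number of 2's can be any j in 0..7, and the rest are 1's, so
[x^15] = floor(15/2) + 1 = 8.

8


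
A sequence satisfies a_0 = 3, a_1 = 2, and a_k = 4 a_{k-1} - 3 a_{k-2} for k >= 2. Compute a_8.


The characteristic equation is t^2 - 4 t + 3 = 0, with roots r_1 = 3 and r_2 = 1 (so c_1 = r_1 + r_2, c_2 = -r_1 r_2 as required).
One can use the closed form a_n = A r_1^n + B r_2^n, but direct iteration is more reliable:
a_0 = 3, a_1 = 2, a_2 = -1, a_3 = -10, a_4 = -37, a_5 = -118, a_6 = -361, a_7 = -1090, a_8 = -3277.
So a_8 = -3277.

-3277


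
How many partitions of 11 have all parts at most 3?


Using the generating function (1-x)^(-1)(1-x^2)^(-1)(1-x^3)^(-1),
the coefficient of x^11 counts these restricted partitions.
Result = 16

16


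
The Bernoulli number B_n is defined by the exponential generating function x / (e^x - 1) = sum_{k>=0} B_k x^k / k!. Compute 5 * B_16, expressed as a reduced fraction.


Bernoulli numbers can also be computed recursively via B_0 = 1 and sum_{j=0}^{m} C(m+1, j) B_j = 0 for m >= 1. Odd-index Bernoulli numbers vanish for k >= 3.
Computing B_16 = -3617/510, so 5 * B_16 = 5 * -3617/510 = -3617/102.

-3617/102


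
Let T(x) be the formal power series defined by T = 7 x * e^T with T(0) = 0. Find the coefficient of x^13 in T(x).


Apply the Lagrange inversion formula: if T = 7 x * phi(T) with phi(t) = e^t, then
[x^n] T = 7^n * (1/n) [t^(n-1)] phi(t)^n = 7^n * (1/n) [t^(n-1)] e^(n t) = 7^n * (1/n) * n^(n-1) / (n-1)! = 7^n * n^(n-1) / n!.
When c = 1 this is the Cayley count of rooted labeled trees on n vertices, divided by n!.
For n = 13: 7^13 * 13^12 / 13! = 96889010407 * 23298085122481/6227020800 = 24805806724123444820437/68428800.

24805806724123444820437/68428800


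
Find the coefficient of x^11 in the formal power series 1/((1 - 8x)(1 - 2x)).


By partial fractions or Cauchy convolution:
The coefficient equals sum_{k=0}^{11} 8^k * 2^(11-k).
= 11453245440

11453245440


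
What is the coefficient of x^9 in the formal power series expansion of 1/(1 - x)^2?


The expansion 1/(1 - x)^r = sum_{k>=0} C(k + r - 1, r - 1) x^k follows from the multiset / negative-binomial theorem (or from repeated differentiation of the geometric series).
For r = 2 and k = 9:
C(10, 1) = 3628800 / (1 * 362880) = 10.

10


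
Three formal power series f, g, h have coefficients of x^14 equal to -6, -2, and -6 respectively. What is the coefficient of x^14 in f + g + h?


Series addition is componentwise:
-6 + -2 + -6
= -14

-14


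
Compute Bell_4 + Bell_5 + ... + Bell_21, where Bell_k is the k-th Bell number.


Recall Bell_k counts set partitions of a k-set (with Bell_0 = 1 by convention).
Bell_4 through Bell_21: 15, 52, 203, 877, 4140, 21147, 115975, 678570, 4213597, 27644437, 190899322, 1382958545, 10480142147, 82864869804, 682076806159, 5832742205057, 51724158235372, 474869816156751
Sum = 15 + 52 + 203 + 877 + 4140 + 21147 + 115975 + 678570 + 4213597 + 27644437 + 190899322 + 1382958545 + 10480142147 + 82864869804 + 682076806159 + 5832742205057 + 51724158235372 + 474869816156751 = 533203744952170.

533203744952170


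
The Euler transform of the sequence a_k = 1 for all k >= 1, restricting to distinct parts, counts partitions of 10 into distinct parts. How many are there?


Partitions of 10 into distinct parts can be computed via generating function.
Product (1+x)(1+x^2)(1+x^3)...
The coefficient of x^10 = 10

10


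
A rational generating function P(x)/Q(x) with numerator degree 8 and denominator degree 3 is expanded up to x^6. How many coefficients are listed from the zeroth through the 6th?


Expanding up to x^6 gives the coefficients for x^0, x^1, ..., x^6.
That is 6 + 1 = 7 coefficients in total.

7


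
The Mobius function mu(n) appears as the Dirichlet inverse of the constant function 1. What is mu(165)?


165 = 3 * 5 * 11 (all distinct primes).
mu(165) = (-1)^3 = -1

-1
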